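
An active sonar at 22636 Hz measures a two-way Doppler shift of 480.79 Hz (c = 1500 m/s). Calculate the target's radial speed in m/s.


From fd = 2*f*v/c, v = c*fd/(2*f) = 1500 * 480.79 / (2*22636) = 15.93

15.93 m/s


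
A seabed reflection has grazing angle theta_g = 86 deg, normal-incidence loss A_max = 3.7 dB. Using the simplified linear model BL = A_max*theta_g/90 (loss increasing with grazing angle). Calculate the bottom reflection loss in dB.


BL = A_max * theta_g / 90 = 3.7 * 86 / 90 = 3.54

3.54 dB


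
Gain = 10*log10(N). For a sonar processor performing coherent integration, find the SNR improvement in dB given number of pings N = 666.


28.23 dB


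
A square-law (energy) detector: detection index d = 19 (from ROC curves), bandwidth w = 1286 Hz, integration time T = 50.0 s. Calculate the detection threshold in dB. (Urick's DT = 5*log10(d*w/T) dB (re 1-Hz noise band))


13.45 dB


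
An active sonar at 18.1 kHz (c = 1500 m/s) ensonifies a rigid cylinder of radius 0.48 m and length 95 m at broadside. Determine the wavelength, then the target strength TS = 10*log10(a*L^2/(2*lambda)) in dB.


Step 1: lambda = c/f = 1500/18100 = 0.08287 m
Step 2: TS = 10*log10(a*L^2/(2*lambda)) = 10*log10(0.48*95^2/(2*0.08287)) = 44.17

44.17 dB


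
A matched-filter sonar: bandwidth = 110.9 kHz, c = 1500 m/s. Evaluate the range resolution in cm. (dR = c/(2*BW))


dR = c/(2*BW) = 1500 / (2 * 110.9e3) = 0.0068 m = 0.68 cm

0.68 cm


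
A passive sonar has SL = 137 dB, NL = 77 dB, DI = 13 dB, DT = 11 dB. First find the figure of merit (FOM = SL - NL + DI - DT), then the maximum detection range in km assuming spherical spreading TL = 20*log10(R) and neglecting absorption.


Step 1: FOM = SL - NL + DI - DT = 137 - 77 + 13 - 11 = 62 dB
Step 2: at max range FOM = TL = 20*log10(R), so R = 10^(62/20) = 1258.93 m = 1.26 km

1.26 km


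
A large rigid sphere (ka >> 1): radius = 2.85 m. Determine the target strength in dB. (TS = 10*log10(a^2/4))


TS = 10*log10(2.85^2 / 4) = 10*log10(2.030625) = 3.08

3.08 dB


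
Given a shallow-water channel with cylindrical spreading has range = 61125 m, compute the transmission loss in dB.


TL = 10*log10(61125) = 47.86

47.86 dB


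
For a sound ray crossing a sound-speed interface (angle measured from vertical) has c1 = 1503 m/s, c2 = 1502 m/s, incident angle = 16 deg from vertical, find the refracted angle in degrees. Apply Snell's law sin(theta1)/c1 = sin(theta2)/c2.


15.99 deg


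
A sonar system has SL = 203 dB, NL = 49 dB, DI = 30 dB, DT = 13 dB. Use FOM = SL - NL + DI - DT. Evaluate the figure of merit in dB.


FOM = SL - NL + DI - DT = 203 - 49 + 30 - 13 = 171

171 dB


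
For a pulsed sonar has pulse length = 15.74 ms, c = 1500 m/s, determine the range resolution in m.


dR = c*tau/2 = 1500 * 15.74e-3 / 2 = 11.805

11.805 m


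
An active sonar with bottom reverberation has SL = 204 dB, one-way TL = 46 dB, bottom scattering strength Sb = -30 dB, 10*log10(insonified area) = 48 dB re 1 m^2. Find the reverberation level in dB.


130 dB


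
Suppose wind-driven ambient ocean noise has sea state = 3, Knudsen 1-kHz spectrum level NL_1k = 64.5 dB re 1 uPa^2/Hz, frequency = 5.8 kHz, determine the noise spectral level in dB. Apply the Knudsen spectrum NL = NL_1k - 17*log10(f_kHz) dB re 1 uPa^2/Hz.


51.52 dB


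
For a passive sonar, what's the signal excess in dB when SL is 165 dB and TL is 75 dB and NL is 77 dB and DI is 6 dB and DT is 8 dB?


SE = SL - TL - NL + DI - DT = 165 - 75 - 77 + 6 - 8 = 11

11 dB


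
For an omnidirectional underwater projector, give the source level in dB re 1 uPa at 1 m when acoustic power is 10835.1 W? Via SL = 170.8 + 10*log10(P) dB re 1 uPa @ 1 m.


211.15 dB


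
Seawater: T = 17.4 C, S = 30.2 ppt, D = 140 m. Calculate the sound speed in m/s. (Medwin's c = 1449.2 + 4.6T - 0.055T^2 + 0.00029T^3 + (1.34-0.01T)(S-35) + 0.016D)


c = 1449.2 + 4.6*17.4 - 0.055*17.4^2 + 0.00029*17.4^3 + (1.34 - 0.01*17.4)*(30.2 - 35) + 0.016*140 = 1510.76

1510.76 m/s


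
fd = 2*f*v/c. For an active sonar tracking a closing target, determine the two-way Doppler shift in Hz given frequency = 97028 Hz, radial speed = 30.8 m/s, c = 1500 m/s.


3984.62 Hz


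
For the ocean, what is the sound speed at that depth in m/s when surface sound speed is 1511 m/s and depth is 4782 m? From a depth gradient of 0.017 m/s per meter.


1592.294 m/s


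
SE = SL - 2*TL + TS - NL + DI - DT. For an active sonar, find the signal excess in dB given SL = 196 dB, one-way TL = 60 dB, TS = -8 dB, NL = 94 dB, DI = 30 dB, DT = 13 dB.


SE = SL - 2*TL + TS - NL + DI - DT = 196 - 2*60 + (-8) - 94 + 30 - 13 = -9

-9 dB


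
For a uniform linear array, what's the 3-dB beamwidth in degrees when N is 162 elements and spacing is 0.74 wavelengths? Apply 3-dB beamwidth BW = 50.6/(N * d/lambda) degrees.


0.42 deg


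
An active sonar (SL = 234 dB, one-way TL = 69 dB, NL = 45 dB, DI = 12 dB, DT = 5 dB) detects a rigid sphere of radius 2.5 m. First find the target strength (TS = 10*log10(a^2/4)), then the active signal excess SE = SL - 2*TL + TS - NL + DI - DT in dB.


Step 1: TS = 10*log10(2.5^2/4) = 1.94 dB
Step 2: SE = SL - 2*TL + TS - NL + DI - DT = 234 - 2*69 + (1.94) - 45 + 12 - 5 = 59.94

59.94 dB


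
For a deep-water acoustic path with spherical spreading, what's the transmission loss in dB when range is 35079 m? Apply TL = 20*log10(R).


TL = 20*log10(35079) = 90.9

90.9 dB


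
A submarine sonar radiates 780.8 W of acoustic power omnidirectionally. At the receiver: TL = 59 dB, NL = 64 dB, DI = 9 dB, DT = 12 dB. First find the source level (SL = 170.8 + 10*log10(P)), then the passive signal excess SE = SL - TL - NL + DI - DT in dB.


Step 1: SL = 170.8 + 10*log10(780.8) = 199.73 dB
Step 2: SE = SL - TL - NL + DI - DT = 199.73 - 59 - 64 + 9 - 12 = 73.73

73.73 dB


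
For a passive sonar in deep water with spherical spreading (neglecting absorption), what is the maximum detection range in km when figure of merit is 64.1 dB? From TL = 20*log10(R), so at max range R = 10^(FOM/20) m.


1.6 km


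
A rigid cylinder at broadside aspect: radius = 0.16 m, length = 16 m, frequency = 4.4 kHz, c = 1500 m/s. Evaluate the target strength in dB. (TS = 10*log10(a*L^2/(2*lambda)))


17.79 dB


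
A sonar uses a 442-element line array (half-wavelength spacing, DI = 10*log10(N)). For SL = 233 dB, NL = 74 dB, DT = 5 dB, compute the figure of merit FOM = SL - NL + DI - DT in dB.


Step 1: DI = 10*log10(442) = 26.45 dB
Step 2: FOM = SL - NL + DI - DT = 233 - 74 + 26.45 - 5 = 180.45

180.45 dB


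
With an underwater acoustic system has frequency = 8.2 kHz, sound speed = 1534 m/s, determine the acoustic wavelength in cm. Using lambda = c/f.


lambda = c/f = 1534 / 8200 = 0.1871 m = 18.71 cm

18.71 cm


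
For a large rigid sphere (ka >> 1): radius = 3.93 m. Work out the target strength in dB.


5.87 dB


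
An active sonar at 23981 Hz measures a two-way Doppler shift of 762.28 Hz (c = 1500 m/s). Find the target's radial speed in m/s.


23.84 m/s


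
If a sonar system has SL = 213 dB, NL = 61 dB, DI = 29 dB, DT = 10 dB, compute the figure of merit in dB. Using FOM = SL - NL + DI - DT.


171 dB


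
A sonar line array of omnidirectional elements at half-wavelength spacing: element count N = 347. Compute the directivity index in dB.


25.4 dB


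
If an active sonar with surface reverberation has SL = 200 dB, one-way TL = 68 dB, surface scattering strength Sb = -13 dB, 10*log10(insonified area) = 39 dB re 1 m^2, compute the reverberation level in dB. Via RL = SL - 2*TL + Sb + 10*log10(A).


RL = SL - 2*TL + Sb + 10*log10(A) = 200 - 2*68 + (-13) + 39 = 90

90 dB


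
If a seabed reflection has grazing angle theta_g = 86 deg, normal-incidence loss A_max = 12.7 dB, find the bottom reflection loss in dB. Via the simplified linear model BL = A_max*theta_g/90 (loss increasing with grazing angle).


BL = A_max * theta_g / 90 = 12.7 * 86 / 90 = 12.14

12.14 dB


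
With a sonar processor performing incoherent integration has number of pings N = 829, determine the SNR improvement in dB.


Gain = 5*log10(829) = 14.59

14.59 dB


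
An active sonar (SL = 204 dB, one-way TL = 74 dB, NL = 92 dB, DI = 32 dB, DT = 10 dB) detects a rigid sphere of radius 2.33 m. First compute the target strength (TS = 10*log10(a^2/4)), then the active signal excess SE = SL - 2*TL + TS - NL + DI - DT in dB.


Step 1: TS = 10*log10(2.33^2/4) = 1.33 dB
Step 2: SE = SL - 2*TL + TS - NL + DI - DT = 204 - 2*74 + (1.33) - 92 + 32 - 10 = -12.67

-12.67 dB


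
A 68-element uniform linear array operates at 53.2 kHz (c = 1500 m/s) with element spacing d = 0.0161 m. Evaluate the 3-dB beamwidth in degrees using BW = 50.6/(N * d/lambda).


1.3 deg


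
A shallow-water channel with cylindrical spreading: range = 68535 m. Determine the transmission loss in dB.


48.36 dB


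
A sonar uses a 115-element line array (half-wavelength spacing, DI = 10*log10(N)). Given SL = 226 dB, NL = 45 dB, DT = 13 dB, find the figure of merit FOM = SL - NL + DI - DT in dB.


Step 1: DI = 10*log10(115) = 20.61 dB
Step 2: FOM = SL - NL + DI - DT = 226 - 45 + 20.61 - 13 = 188.61

188.61 dB


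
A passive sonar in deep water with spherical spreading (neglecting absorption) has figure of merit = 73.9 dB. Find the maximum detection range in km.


4.95 km


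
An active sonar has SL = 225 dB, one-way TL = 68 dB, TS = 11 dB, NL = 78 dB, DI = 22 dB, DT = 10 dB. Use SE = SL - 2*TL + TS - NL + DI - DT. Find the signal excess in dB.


SE = SL - 2*TL + TS - NL + DI - DT = 225 - 2*68 + (11) - 78 + 22 - 10 = 34

34 dB


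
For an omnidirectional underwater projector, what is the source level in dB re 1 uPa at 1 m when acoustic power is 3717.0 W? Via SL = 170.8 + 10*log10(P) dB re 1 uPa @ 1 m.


206.5 dB


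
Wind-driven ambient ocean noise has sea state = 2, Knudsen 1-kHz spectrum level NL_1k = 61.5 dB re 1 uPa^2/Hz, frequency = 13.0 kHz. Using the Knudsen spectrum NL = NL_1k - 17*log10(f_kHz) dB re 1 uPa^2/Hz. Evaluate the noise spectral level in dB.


NL = NL_1k - 17*log10(f_kHz) = 61.5 - 17*log10(13.0) = 61.5 - (18.94) = 42.56

42.56 dB


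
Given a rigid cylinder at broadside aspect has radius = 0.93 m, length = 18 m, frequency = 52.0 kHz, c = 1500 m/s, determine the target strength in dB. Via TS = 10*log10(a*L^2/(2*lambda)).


lambda = 1500/52000 = 0.02885 m
TS = 10*log10(0.93*18^2/(2*0.02885)) = 37.18

37.18 dB


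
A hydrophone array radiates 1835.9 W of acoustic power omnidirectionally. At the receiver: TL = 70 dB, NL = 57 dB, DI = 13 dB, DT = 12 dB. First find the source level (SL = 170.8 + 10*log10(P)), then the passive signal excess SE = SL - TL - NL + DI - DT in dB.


Step 1: SL = 170.8 + 10*log10(1835.9) = 203.44 dB
Step 2: SE = SL - TL - NL + DI - DT = 203.44 - 70 - 57 + 13 - 12 = 77.44

77.44 dB


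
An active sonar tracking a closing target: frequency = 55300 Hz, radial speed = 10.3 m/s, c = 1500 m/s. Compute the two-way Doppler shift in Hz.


fd = 2*f*v/c = 2 * 55300 * 10.3 / 1500 = 759.45

759.45 Hz


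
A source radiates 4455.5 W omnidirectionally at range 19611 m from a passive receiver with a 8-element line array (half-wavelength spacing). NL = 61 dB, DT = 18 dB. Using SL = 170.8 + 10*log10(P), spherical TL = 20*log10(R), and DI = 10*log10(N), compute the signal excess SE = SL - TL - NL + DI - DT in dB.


Step 1: SL = 170.8 + 10*log10(4455.5) = 207.29 dB
Step 2: TL = 20*log10(19611) = 85.85 dB
Step 3: DI = 10*log10(8) = 9.03 dB
Step 4: SE = SL - TL - NL + DI - DT = 207.29 - 85.85 - 61 + 9.03 - 18 = 51.47

51.47 dB


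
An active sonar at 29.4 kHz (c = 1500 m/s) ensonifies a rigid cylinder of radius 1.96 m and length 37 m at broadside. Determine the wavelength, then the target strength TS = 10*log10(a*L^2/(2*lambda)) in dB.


Step 1: lambda = c/f = 1500/29400 = 0.05102 m
Step 2: TS = 10*log10(a*L^2/(2*lambda)) = 10*log10(1.96*37^2/(2*0.05102)) = 44.2

44.2 dB


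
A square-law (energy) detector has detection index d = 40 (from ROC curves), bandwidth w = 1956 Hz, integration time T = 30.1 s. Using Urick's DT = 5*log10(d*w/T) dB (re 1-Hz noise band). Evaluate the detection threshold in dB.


DT = 5*log10(d*w/T) = 5*log10(40 * 1956 / 30.1) = 5*log10(2599.34) = 17.07

17.07 dB


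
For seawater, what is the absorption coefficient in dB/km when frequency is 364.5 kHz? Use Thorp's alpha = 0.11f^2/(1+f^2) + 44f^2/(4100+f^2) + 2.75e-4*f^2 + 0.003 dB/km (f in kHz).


f^2 = 132860.25
alpha = 0.11*132860.25/(1+132860.25) + 44*132860.25/(4100+132860.25) + 2.75e-4*132860.25 + 0.003 = 79.332

79.332 dB/km


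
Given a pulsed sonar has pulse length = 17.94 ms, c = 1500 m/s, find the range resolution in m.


dR = c*tau/2 = 1500 * 17.94e-3 / 2 = 13.455

13.455 m


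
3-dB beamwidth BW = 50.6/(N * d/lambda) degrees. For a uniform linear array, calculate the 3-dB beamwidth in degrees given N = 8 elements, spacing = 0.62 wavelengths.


10.2 deg


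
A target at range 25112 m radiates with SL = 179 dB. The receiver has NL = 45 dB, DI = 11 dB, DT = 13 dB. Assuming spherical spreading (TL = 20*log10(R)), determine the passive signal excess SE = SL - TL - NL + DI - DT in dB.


Step 1: TL = 20*log10(25112) = 88.0 dB
Step 2: SE = 179 - 88.0 - 45 + 11 - 13 = 44.0

44.0 dB


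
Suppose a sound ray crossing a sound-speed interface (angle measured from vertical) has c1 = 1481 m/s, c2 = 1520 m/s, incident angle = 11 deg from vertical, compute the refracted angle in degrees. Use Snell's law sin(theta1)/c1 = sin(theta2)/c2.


11.29 deg


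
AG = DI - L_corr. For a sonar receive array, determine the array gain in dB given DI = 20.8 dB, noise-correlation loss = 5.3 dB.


15.5 dB


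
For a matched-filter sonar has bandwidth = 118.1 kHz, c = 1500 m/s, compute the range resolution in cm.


dR = c/(2*BW) = 1500 / (2 * 118.1e3) = 0.0064 m = 0.64 cm

0.64 cm


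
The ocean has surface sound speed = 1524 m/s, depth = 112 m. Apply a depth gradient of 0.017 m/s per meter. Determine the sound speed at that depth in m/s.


c = 1524 + 0.017 * 112 = 1525.904

1525.904 m/s


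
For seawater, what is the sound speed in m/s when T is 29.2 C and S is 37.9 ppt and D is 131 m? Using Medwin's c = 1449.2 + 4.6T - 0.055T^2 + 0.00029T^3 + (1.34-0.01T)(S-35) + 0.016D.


c = 1449.2 + 4.6*29.2 - 0.055*29.2^2 + 0.00029*29.2^3 + (1.34 - 0.01*29.2)*(37.9 - 35) + 0.016*131 = 1548.98

1548.98 m/s


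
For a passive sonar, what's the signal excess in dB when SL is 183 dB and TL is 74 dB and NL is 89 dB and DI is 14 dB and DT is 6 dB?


SE = SL - TL - NL + DI - DT = 183 - 74 - 89 + 14 - 6 = 28

28 dB


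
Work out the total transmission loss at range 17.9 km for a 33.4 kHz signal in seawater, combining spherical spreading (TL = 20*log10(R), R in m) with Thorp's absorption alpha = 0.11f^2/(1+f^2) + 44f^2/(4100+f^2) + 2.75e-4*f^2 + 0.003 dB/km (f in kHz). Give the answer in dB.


Step 1 (Thorp): alpha = 0.11*1115.56/(1+1115.56) + 44*1115.56/(4100+1115.56) + 2.75e-4*1115.56 + 0.003 = 9.8309 dB/km
Step 2: TL_spread = 20*log10(17900) = 85.06 dB
Step 3: TL_abs = alpha*R = 9.8309 * 17.9 = 175.97 dB
Step 4: TL_total = 85.06 + 175.97 = 261.03

261.03 dB


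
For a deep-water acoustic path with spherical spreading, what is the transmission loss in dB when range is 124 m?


TL = 20*log10(124) = 41.87

41.87 dB


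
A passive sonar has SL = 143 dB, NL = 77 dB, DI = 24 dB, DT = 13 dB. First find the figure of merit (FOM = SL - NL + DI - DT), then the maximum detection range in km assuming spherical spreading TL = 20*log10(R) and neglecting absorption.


Step 1: FOM = SL - NL + DI - DT = 143 - 77 + 24 - 13 = 77 dB
Step 2: at max range FOM = TL = 20*log10(R), so R = 10^(77/20) = 7079.46 m = 7.08 km

7.08 km


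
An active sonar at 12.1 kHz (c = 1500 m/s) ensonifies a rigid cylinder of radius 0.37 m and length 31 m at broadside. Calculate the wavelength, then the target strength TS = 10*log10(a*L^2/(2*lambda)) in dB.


Step 1: lambda = c/f = 1500/12100 = 0.12397 m
Step 2: TS = 10*log10(a*L^2/(2*lambda)) = 10*log10(0.37*31^2/(2*0.12397)) = 31.57

31.57 dB


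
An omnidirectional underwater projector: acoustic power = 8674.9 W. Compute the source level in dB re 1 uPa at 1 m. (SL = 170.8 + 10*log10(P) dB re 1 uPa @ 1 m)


SL = 170.8 + 10*log10(8674.9) = 170.8 + 39.38 = 210.18

210.18 dB


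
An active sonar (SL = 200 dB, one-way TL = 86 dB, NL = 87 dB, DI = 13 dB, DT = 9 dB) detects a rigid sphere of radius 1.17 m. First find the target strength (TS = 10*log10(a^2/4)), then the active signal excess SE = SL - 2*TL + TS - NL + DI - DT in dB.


Step 1: TS = 10*log10(1.17^2/4) = -4.66 dB
Step 2: SE = SL - 2*TL + TS - NL + DI - DT = 200 - 2*86 + (-4.66) - 87 + 13 - 9 = -59.66

-59.66 dB


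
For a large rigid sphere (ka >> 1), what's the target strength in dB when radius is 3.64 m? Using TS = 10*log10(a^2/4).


TS = 10*log10(3.64^2 / 4) = 10*log10(3.3124) = 5.2

5.2 dB


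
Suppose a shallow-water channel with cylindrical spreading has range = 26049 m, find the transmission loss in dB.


TL = 10*log10(26049) = 44.16

44.16 dB


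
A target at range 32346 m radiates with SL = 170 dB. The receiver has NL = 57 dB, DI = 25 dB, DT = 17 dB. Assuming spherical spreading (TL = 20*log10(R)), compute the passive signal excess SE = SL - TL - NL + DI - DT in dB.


Step 1: TL = 20*log10(32346) = 90.2 dB
Step 2: SE = 170 - 90.2 - 57 + 25 - 17 = 30.8

30.8 dB


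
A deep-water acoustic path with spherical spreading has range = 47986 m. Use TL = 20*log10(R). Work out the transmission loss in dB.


TL = 20*log10(47986) = 93.62

93.62 dB


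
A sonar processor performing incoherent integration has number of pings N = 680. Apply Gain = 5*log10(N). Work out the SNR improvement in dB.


Gain = 5*log10(680) = 14.16

14.16 dB


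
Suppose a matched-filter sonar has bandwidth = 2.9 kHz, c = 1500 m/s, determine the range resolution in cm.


dR = c/(2*BW) = 1500 / (2 * 2.9e3) = 0.2586 m = 25.86 cm

25.86 cm


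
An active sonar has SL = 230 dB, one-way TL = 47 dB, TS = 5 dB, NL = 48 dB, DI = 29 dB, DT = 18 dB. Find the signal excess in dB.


104 dB


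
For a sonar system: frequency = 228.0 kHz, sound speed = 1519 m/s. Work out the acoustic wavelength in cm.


lambda = c/f = 1519 / 228000 = 0.0067 m = 0.67 cm

0.67 cm


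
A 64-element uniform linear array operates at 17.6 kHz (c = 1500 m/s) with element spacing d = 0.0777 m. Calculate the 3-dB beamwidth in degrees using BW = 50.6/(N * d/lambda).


Step 1: lambda = 1500/17600 = 0.08523 m
Step 2: d/lambda = 0.0777/0.08523 = 0.9117
Step 3: BW = 50.6/(N * d/lambda) = 50.6/(64 * 0.9117) = 0.87

0.87 deg


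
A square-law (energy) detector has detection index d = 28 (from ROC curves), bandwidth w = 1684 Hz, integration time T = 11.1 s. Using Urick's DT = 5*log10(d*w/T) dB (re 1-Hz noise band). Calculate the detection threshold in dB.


DT = 5*log10(d*w/T) = 5*log10(28 * 1684 / 11.1) = 5*log10(4247.93) = 18.14

18.14 dB


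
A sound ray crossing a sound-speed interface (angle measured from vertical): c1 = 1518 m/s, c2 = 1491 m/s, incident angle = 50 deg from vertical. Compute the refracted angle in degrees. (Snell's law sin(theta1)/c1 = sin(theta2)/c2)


48.8 deg


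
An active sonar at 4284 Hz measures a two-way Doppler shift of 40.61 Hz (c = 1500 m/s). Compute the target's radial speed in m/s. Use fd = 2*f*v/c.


From fd = 2*f*v/c, v = c*fd/(2*f) = 1500 * 40.61 / (2*4284) = 7.11

7.11 m/s


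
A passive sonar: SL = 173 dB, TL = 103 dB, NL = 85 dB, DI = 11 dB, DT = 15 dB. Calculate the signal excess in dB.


-19 dB


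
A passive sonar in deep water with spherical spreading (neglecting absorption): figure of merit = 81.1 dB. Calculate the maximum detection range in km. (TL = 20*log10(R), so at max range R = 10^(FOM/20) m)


At max range FOM = TL, so 20*log10(R) = 81.1
R = 10^(81.1/20) = 11350.11 m = 11.35 km

11.35 km


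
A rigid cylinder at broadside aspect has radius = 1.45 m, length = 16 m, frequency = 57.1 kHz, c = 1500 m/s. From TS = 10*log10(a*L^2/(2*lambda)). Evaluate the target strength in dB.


lambda = 1500/57100 = 0.02627 m
TS = 10*log10(1.45*16^2/(2*0.02627)) = 38.49

38.49 dB


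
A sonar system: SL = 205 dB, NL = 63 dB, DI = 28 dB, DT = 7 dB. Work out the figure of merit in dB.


FOM = SL - NL + DI - DT = 205 - 63 + 28 - 7 = 163

163 dB


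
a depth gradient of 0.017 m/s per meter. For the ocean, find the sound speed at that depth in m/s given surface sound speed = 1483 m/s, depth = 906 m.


c = 1483 + 0.017 * 906 = 1498.402

1498.402 m/s


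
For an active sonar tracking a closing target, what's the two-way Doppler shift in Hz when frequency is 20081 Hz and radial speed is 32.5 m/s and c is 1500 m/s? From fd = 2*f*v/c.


fd = 2*f*v/c = 2 * 20081 * 32.5 / 1500 = 870.18

870.18 Hz


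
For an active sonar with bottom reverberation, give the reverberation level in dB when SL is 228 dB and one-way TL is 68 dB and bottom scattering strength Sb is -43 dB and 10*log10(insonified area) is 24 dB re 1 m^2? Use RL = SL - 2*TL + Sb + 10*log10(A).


73 dB


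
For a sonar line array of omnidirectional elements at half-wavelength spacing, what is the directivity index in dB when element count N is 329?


25.17 dB


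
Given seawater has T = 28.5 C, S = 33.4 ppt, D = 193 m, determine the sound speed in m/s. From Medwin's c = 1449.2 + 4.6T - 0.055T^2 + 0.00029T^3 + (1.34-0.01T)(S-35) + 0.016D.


1543.74 m/s


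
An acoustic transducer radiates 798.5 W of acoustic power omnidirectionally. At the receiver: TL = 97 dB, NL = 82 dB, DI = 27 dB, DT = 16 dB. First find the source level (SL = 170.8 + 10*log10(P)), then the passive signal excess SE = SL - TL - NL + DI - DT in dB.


Step 1: SL = 170.8 + 10*log10(798.5) = 199.82 dB
Step 2: SE = SL - TL - NL + DI - DT = 199.82 - 97 - 82 + 27 - 16 = 31.82

31.82 dB


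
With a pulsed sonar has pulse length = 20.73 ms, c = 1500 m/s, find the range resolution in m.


dR = c*tau/2 = 1500 * 20.73e-3 / 2 = 15.5475

15.5475 m


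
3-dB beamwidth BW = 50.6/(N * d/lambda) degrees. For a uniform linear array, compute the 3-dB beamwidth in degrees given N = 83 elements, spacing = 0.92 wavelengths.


BW = 50.6 / (83 * 0.92) = 50.6 / 76.36 = 0.66

0.66 deg


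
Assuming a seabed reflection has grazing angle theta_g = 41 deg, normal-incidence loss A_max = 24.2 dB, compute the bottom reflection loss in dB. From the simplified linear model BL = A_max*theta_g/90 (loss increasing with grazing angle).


BL = A_max * theta_g / 90 = 24.2 * 41 / 90 = 11.02

11.02 dB


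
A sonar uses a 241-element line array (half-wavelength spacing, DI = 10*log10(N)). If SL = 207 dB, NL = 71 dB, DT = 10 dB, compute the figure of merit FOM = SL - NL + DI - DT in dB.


Step 1: DI = 10*log10(241) = 23.82 dB
Step 2: FOM = SL - NL + DI - DT = 207 - 71 + 23.82 - 10 = 149.82

149.82 dB


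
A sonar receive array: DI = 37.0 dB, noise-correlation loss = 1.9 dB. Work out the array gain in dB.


AG = DI - L_corr = 37.0 - 1.9 = 35.1

35.1 dB


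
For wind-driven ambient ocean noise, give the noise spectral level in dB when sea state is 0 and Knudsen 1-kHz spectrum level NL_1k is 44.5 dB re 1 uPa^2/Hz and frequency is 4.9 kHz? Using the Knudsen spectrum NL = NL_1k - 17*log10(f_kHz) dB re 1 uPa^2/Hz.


32.77 dB


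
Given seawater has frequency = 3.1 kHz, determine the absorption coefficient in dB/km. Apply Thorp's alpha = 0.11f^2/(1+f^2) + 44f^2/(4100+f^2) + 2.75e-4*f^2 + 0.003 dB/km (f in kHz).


0.208 dB/km


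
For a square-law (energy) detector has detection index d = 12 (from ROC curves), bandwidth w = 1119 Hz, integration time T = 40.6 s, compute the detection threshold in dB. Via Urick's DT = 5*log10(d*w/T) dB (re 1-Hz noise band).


DT = 5*log10(d*w/T) = 5*log10(12 * 1119 / 40.6) = 5*log10(330.74) = 12.6

12.6 dB


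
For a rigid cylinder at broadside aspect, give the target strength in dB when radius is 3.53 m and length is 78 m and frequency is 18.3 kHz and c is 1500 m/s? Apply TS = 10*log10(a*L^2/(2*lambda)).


lambda = 1500/18300 = 0.08197 m
TS = 10*log10(3.53*78^2/(2*0.08197)) = 51.17

51.17 dB


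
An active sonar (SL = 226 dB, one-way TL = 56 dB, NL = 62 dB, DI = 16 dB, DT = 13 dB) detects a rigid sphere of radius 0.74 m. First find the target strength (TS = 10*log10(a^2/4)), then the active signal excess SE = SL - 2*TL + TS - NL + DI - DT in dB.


Step 1: TS = 10*log10(0.74^2/4) = -8.64 dB
Step 2: SE = SL - 2*TL + TS - NL + DI - DT = 226 - 2*56 + (-8.64) - 62 + 16 - 13 = 46.36

46.36 dB


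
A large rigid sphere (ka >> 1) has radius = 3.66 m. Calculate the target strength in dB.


5.25 dB


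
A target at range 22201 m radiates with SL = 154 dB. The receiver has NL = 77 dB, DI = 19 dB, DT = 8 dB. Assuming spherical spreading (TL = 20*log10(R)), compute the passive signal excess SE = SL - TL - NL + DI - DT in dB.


Step 1: TL = 20*log10(22201) = 86.93 dB
Step 2: SE = 154 - 86.93 - 77 + 19 - 8 = 1.07

1.07 dB


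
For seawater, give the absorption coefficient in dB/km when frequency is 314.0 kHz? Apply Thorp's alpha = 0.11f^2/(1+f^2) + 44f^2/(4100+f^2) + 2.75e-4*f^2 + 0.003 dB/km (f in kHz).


f^2 = 98596.0
alpha = 0.11*98596.0/(1+98596.0) + 44*98596.0/(4100+98596.0) + 2.75e-4*98596.0 + 0.003 = 69.47

69.47 dB/km


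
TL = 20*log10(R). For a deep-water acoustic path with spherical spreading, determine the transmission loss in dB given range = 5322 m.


74.52 dB


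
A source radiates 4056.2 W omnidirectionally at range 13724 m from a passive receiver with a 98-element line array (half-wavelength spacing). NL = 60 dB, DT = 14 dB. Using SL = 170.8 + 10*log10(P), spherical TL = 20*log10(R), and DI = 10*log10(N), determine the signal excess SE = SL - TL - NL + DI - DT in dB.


70.04 dB


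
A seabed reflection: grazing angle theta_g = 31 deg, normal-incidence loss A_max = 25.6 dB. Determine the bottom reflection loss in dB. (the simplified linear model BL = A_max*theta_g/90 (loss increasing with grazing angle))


8.82 dB


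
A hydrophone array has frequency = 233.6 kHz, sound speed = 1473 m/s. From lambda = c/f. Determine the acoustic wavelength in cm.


0.63 cm


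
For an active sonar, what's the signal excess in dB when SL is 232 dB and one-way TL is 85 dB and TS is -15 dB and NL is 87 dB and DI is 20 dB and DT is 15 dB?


-35 dB


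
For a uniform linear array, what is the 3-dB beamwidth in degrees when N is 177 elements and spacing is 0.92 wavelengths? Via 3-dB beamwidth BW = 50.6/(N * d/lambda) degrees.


0.31 deg


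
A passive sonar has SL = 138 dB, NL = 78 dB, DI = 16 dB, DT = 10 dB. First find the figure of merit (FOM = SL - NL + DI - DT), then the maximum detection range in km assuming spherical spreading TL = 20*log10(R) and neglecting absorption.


Step 1: FOM = SL - NL + DI - DT = 138 - 78 + 16 - 10 = 66 dB
Step 2: at max range FOM = TL = 20*log10(R), so R = 10^(66/20) = 1995.26 m = 2.0 km

2.0 km


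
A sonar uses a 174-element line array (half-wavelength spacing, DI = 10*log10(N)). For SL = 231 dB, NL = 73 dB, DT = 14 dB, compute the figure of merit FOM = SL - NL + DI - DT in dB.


Step 1: DI = 10*log10(174) = 22.41 dB
Step 2: FOM = SL - NL + DI - DT = 231 - 73 + 22.41 - 14 = 166.41

166.41 dB


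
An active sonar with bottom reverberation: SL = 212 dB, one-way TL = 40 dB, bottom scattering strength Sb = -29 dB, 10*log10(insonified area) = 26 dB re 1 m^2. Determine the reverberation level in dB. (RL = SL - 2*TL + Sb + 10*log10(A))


129 dB


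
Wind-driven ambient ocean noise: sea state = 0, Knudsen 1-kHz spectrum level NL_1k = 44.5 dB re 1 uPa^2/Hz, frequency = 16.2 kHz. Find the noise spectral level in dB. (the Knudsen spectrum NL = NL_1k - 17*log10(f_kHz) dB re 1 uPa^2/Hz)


23.94 dB


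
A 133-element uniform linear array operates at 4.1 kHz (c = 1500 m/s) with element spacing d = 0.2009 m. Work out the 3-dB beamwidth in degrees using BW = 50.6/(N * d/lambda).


Step 1: lambda = 1500/4100 = 0.36585 m
Step 2: d/lambda = 0.2009/0.36585 = 0.5491
Step 3: BW = 50.6/(N * d/lambda) = 50.6/(133 * 0.5491) = 0.69

0.69 deg


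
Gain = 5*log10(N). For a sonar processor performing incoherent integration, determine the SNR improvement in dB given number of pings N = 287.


12.29 dB


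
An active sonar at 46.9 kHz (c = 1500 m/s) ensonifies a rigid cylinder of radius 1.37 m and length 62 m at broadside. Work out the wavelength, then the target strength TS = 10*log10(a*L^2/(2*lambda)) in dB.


Step 1: lambda = c/f = 1500/46900 = 0.03198 m
Step 2: TS = 10*log10(a*L^2/(2*lambda)) = 10*log10(1.37*62^2/(2*0.03198)) = 49.16

49.16 dB


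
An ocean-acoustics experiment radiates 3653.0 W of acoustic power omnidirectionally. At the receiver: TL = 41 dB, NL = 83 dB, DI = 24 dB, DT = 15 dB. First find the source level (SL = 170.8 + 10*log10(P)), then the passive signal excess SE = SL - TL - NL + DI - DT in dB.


Step 1: SL = 170.8 + 10*log10(3653.0) = 206.43 dB
Step 2: SE = SL - TL - NL + DI - DT = 206.43 - 41 - 83 + 24 - 15 = 91.43

91.43 dB


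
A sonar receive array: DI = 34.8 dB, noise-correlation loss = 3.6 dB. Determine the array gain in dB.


AG = DI - L_corr = 34.8 - 3.6 = 31.2

31.2 dB


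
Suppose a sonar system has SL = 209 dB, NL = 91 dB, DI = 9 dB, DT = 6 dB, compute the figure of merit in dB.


FOM = SL - NL + DI - DT = 209 - 91 + 9 - 6 = 121

121 dB


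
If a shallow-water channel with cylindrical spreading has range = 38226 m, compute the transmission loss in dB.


TL = 10*log10(38226) = 45.82

45.82 dB


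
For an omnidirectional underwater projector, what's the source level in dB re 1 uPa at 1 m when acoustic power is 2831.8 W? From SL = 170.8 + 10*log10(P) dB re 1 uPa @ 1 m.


SL = 170.8 + 10*log10(2831.8) = 170.8 + 34.52 = 205.32

205.32 dB


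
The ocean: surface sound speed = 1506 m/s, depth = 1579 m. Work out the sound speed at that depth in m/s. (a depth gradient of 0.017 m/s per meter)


1532.843 m/s


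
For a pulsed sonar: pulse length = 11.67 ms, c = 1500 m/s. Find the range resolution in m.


8.7525 m


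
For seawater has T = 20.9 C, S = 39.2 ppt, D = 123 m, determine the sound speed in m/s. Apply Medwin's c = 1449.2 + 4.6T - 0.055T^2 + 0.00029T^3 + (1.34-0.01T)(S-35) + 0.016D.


c = 1449.2 + 4.6*20.9 - 0.055*20.9^2 + 0.00029*20.9^3 + (1.34 - 0.01*20.9)*(39.2 - 35) + 0.016*123 = 1530.68

1530.68 m/s


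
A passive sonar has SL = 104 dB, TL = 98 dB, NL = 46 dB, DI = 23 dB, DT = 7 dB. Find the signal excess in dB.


SE = SL - TL - NL + DI - DT = 104 - 98 - 46 + 23 - 7 = -24

-24 dB


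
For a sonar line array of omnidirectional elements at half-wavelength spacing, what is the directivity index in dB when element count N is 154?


DI = 10*log10(154) = 21.88

21.88 dB


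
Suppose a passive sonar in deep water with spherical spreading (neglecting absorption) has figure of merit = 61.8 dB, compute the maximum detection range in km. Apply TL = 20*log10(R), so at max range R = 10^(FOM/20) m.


At max range FOM = TL, so 20*log10(R) = 61.8
R = 10^(61.8/20) = 1230.27 m = 1.23 km

1.23 km


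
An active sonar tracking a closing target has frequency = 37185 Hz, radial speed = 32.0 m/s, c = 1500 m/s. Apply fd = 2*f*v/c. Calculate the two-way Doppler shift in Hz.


1586.56 Hz


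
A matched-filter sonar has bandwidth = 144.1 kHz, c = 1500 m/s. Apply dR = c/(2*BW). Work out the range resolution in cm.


dR = c/(2*BW) = 1500 / (2 * 144.1e3) = 0.0052 m = 0.52 cm

0.52 cm


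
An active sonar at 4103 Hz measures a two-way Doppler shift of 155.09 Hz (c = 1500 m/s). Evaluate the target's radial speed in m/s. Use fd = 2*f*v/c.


From fd = 2*f*v/c, v = c*fd/(2*f) = 1500 * 155.09 / (2*4103) = 28.35

28.35 m/s


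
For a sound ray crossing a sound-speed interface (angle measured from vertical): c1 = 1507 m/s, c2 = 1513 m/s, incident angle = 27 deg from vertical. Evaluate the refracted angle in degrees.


sin(theta2) = (c2/c1)*sin(theta1) = (1513/1507)*sin(27 deg) = 0.4558
theta2 = arcsin(0.4558) = 27.12

27.12 deg


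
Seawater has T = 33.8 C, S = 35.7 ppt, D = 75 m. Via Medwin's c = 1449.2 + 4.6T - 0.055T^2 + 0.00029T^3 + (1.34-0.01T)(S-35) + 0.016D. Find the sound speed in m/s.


c = 1449.2 + 4.6*33.8 - 0.055*33.8^2 + 0.00029*33.8^3 + (1.34 - 0.01*33.8)*(35.7 - 35) + 0.016*75 = 1554.95

1554.95 m/s


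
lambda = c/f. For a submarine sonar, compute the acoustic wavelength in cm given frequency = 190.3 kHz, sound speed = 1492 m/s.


lambda = c/f = 1492 / 190300 = 0.0078 m = 0.78 cm

0.78 cm


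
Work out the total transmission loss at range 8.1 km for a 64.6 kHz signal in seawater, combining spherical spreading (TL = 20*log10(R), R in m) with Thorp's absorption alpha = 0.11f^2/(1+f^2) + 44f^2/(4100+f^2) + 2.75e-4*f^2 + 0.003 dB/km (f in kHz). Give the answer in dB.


Step 1 (Thorp): alpha = 0.11*4173.16/(1+4173.16) + 44*4173.16/(4100+4173.16) + 2.75e-4*4173.16 + 0.003 = 23.4551 dB/km
Step 2: TL_spread = 20*log10(8100) = 78.17 dB
Step 3: TL_abs = alpha*R = 23.4551 * 8.1 = 189.99 dB
Step 4: TL_total = 78.17 + 189.99 = 268.16

268.16 dB


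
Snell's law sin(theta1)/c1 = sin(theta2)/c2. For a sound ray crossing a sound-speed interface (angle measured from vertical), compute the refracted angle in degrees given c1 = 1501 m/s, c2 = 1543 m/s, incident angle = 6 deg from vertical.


6.17 deg


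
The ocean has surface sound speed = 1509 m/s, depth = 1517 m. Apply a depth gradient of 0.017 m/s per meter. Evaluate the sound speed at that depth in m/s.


c = 1509 + 0.017 * 1517 = 1534.789

1534.789 m/s


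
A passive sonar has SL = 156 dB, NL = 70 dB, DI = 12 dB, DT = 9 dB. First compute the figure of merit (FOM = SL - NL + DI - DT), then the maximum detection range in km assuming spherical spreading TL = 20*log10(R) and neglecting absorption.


Step 1: FOM = SL - NL + DI - DT = 156 - 70 + 12 - 9 = 89 dB
Step 2: at max range FOM = TL = 20*log10(R), so R = 10^(89/20) = 28183.83 m = 28.18 km

28.18 km


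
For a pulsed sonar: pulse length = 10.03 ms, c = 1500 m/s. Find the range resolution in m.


7.5225 m


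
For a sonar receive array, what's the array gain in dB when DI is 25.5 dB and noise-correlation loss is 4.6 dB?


AG = DI - L_corr = 25.5 - 4.6 = 20.9

20.9 dB


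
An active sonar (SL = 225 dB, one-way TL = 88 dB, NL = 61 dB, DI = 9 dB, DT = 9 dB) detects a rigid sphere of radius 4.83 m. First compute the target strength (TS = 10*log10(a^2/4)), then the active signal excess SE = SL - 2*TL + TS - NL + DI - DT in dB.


Step 1: TS = 10*log10(4.83^2/4) = 7.66 dB
Step 2: SE = SL - 2*TL + TS - NL + DI - DT = 225 - 2*88 + (7.66) - 61 + 9 - 9 = -4.34

-4.34 dB


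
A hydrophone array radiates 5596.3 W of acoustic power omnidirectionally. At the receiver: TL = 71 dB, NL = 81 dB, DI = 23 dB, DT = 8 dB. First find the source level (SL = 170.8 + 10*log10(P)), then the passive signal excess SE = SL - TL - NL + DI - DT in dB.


Step 1: SL = 170.8 + 10*log10(5596.3) = 208.28 dB
Step 2: SE = SL - TL - NL + DI - DT = 208.28 - 71 - 81 + 23 - 8 = 71.28

71.28 dB


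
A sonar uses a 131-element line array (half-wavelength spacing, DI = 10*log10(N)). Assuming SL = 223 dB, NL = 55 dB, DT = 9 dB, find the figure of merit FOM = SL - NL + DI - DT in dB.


180.17 dB


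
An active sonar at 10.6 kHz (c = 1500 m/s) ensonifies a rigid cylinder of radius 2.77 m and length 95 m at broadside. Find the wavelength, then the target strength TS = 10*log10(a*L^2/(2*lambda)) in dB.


Step 1: lambda = c/f = 1500/10600 = 0.14151 m
Step 2: TS = 10*log10(a*L^2/(2*lambda)) = 10*log10(2.77*95^2/(2*0.14151)) = 49.46

49.46 dB


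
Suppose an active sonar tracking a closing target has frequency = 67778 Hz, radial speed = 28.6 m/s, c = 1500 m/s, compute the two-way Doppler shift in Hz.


2584.6 Hz


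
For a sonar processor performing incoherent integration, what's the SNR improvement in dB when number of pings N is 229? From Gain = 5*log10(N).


Gain = 5*log10(229) = 11.8

11.8 dB


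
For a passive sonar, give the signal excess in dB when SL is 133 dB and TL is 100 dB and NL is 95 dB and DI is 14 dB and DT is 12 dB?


SE = SL - TL - NL + DI - DT = 133 - 100 - 95 + 14 - 12 = -60

-60 dB


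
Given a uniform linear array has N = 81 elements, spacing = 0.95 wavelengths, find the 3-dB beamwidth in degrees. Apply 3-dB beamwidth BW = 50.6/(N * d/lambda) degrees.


BW = 50.6 / (81 * 0.95) = 50.6 / 76.95 = 0.66

0.66 deg


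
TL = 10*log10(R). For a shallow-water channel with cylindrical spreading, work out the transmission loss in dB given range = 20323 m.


TL = 10*log10(20323) = 43.08

43.08 dB


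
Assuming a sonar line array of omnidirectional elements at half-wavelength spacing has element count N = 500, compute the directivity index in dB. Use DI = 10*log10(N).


DI = 10*log10(500) = 26.99

26.99 dB


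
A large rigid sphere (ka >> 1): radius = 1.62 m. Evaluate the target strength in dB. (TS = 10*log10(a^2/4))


-1.83 dB


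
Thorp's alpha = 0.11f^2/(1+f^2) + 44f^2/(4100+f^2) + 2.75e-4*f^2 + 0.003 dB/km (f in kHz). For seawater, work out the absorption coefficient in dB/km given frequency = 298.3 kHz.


66.645 dB/km


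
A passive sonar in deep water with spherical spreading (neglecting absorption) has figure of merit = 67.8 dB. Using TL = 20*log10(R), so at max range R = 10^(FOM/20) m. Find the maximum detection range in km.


At max range FOM = TL, so 20*log10(R) = 67.8
R = 10^(67.8/20) = 2454.71 m = 2.45 km

2.45 km


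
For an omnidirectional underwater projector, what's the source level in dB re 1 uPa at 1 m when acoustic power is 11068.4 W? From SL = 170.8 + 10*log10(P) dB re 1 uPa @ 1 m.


SL = 170.8 + 10*log10(11068.4) = 170.8 + 40.44 = 211.24

211.24 dB


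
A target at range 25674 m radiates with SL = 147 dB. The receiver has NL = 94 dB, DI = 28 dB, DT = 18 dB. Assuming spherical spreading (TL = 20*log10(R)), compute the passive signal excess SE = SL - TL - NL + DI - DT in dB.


Step 1: TL = 20*log10(25674) = 88.19 dB
Step 2: SE = 147 - 88.19 - 94 + 28 - 18 = -25.19

-25.19 dB


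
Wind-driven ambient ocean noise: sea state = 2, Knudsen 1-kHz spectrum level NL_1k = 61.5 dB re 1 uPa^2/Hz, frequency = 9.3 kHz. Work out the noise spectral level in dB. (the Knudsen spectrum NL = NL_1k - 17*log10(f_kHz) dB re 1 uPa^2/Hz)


NL = NL_1k - 17*log10(f_kHz) = 61.5 - 17*log10(9.3) = 61.5 - (16.46) = 45.04

45.04 dB


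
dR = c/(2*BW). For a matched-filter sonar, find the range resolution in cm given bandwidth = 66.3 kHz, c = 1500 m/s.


1.13 cm


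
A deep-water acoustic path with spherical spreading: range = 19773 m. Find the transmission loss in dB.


TL = 20*log10(19773) = 85.92

85.92 dB


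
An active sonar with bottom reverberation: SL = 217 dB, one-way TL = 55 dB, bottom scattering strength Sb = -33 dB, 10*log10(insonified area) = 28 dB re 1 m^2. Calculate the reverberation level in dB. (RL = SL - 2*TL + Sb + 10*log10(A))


RL = SL - 2*TL + Sb + 10*log10(A) = 217 - 2*55 + (-33) + 28 = 102

102 dB


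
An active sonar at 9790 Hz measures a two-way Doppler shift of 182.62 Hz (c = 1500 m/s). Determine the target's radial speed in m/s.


13.99 m/s


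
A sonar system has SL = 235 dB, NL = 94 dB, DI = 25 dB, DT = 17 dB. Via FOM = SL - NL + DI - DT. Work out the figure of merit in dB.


FOM = SL - NL + DI - DT = 235 - 94 + 25 - 17 = 149

149 dB


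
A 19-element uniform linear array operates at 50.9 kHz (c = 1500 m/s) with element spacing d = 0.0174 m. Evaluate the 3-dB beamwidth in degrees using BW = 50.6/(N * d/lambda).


4.51 deg
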